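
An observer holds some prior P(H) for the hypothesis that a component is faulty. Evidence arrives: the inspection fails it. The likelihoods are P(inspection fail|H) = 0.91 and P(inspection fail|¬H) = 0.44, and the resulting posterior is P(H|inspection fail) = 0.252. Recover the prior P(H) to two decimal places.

In odds form, posterior odds = prior odds × likelihood ratio, so prior odds = posterior odds ÷ LR.
Posterior odds = 0.252/(1−0.252) = 0.3369. LR = 0.91/0.44 = 2.0682.
Prior odds = 0.3369/2.0682 = 0.1629, so P(H) = 0.1629/(1+0.1629) ≈ 0.14.

P(H) = 0.14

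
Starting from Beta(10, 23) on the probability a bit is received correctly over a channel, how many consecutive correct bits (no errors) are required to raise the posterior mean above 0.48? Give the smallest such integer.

k = 12

After k correct bits and 0 errors the posterior is Beta(10+k, 23), with mean (10+k)/(10+23+k).
Set (10+k)/(33+k) > 0.48 and solve: k > (0.48·33 − 10)/(1 − 0.48) = 11.231.
The smallest integer exceeding 11.231 is 12.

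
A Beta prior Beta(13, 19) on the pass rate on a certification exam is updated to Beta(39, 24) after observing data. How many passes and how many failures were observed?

26 passes and 5 failures

Beta is conjugate to the binomial likelihood: posterior = Beta(a+s, b+f).
Match parameters: s=39−13=26, f=24−19=5.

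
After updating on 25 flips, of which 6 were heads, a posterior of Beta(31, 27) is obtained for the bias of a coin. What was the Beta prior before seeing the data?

Under Beta–binomial conjugacy the posterior parameters are (a+s, b+f).
So a = 31 − 6 = 25 and b = 27 − 19 = 8.

Beta(25, 8)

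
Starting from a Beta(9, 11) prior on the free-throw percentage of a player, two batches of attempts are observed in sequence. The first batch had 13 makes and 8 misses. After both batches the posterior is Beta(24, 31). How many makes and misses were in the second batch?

2 makes and 12 misses

Because Beta–binomial updating is additive in the counts, the combined data contributed (α_post−α_prior, β_post−β_prior) successes and failures.
Total across both batches: 24−9=15 makes, 31−11=20 misses.
Subtract the first batch: 15−13=2 makes and 20−8=12 misses.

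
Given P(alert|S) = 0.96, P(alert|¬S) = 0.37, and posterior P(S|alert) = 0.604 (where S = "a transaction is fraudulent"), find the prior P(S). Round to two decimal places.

P(S) = 0.37

Bayes' rule in odds form gives O(S|E) = O(S)·[P(E|S)/P(E|¬S)], hence O(S) = O(S|E)/LR.
Posterior odds = 0.604/(1−0.604) = 1.5253. LR = 0.96/0.37 = 2.5946.
Prior odds = 1.5253/2.5946 = 0.5879, so P(S) = 0.5879/(1+0.5879) ≈ 0.37.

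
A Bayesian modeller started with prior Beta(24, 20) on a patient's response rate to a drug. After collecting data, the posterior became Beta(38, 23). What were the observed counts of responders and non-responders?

Beta is conjugate to the binomial likelihood: posterior = Beta(α+s, β+f).
Match parameters: s=38−24=14, f=23−20=3.

14 responders and 3 non-responders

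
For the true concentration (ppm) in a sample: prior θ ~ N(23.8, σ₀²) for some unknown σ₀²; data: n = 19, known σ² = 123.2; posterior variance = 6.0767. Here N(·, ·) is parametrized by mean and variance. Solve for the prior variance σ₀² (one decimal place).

For the Normal–Normal model with known σ², precisions add: τ_n = τ₀ + n/σ².
So 1/σ₀² = 1/6.0767 − 19/123.2 = 0.164563 − 0.154221 = 0.010342.
Hence σ₀² = 1/0.010342 ≈ 96.7.

σ₀² = 96.7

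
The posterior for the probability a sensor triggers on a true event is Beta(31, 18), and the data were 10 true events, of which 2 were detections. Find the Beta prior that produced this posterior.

Beta(29, 10)

A Beta(α, β) prior with s successes and f failures in binomial data gives a Beta(α+s, β+f) posterior.
So α = 31 − 2 = 29 and β = 18 − 8 = 10.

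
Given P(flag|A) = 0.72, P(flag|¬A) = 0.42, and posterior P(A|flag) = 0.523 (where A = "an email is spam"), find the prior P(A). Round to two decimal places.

P(A) = 0.39

Bayes' rule in odds form gives O(A|E) = O(A)·[P(E|A)/P(E|¬A)], hence O(A) = O(A|E)/LR.
Posterior odds = 0.523/(1−0.523) = 1.0964. LR = 0.72/0.42 = 1.7143.
Prior odds = 1.0964/1.7143 = 0.6396, so P(A) = 0.6396/(1+0.6396) ≈ 0.39.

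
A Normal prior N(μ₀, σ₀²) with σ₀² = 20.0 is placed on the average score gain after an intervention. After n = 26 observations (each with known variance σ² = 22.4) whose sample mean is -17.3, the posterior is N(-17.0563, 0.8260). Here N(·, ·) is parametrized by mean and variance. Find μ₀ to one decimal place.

The posterior mean is a precision-weighted average: μ_n = (τ₀μ₀ + τ_data·x̄)/(τ₀+τ_data), with τ₀=1/σ₀² and τ_data=n/σ².
Here τ₀ = 1/20.0 = 0.050000 and τ_data = 26/22.4 = 1.160714, so τ_n = 1.210714.
Rearranging for μ₀: μ₀ = (μ_n·τ_n − τ_data·x̄)/τ₀ = (-17.0563·1.210714 − 1.160714·-17.3) / 0.050000 = -0.569949/0.050000 ≈ -11.4.

μ₀ = -11.4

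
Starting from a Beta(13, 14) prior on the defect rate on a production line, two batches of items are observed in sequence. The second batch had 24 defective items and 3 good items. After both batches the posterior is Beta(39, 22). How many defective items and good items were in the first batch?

2 defective items and 5 good items

Because Beta–binomial updating is additive in the counts, the combined data contributed (α_post−α_prior, β_post−β_prior) successes and failures.
Total across both batches: 39−13=26 defective items, 22−14=8 good items.
Subtract the second batch: 26−24=2 defective items and 8−3=5 good items.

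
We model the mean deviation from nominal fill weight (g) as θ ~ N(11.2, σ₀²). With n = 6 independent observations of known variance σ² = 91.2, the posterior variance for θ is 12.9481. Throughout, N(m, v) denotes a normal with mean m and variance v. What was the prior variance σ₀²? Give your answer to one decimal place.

σ₀² = 87.4

For the Normal–Normal model with known σ², precisions add: τ_n = τ₀ + n/σ².
So 1/σ₀² = 1/12.9481 − 6/91.2 = 0.077231 − 0.065789 = 0.011442.
Hence σ₀² = 1/0.011442 ≈ 87.4.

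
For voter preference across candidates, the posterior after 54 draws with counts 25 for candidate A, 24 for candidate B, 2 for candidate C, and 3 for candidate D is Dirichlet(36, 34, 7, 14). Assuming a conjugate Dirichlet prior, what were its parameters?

Dirichlet(11, 10, 5, 11)

For a Dirichlet(α) prior with multinomial counts c, the posterior is Dirichlet(α + c) componentwise.
Subtract each count from the matching posterior parameter: 36−25=11, 34−24=10, 7−2=5, 14−3=11.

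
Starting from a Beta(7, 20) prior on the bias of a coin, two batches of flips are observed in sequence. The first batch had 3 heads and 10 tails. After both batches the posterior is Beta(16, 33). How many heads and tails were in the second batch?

Because Beta–binomial updating is additive in the counts, the combined data contributed (α_post−α_prior, β_post−β_prior) successes and failures.
Total across both batches: 16−7=9 heads, 33−20=13 tails.
Subtract the first batch: 9−3=6 heads and 13−10=3 tails.

6 heads and 3 tails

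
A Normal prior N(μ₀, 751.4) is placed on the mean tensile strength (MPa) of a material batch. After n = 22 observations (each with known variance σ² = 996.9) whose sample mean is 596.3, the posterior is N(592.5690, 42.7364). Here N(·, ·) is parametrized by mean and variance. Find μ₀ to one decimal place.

The posterior mean is a precision-weighted average: μ_n = (τ₀μ₀ + τ_data·x̄)/(τ₀+τ_data), with τ₀=1/σ₀² and τ_data=n/σ².
Here τ₀ = 1/751.4 = 0.001331 and τ_data = 22/996.9 = 0.022068, so τ_n = 0.023399.
Rearranging for μ₀: μ₀ = (μ_n·τ_n − τ_data·x̄)/τ₀ = (592.5690·0.023399 − 0.022068·596.3) / 0.001331 = 0.706374/0.001331 ≈ 530.7.

μ₀ = 530.7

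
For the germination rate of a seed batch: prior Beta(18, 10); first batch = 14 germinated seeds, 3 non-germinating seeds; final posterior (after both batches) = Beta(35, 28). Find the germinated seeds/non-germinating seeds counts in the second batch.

Because Beta–binomial updating is additive in the counts, the combined data contributed (α_post−α_prior, β_post−β_prior) successes and failures.
Total across both batches: 35−18=17 germinated seeds, 28−10=18 non-germinating seeds.
Subtract the first batch: 17−14=3 germinated seeds and 18−3=15 non-germinating seeds.

3 germinated seeds and 15 non-germinating seeds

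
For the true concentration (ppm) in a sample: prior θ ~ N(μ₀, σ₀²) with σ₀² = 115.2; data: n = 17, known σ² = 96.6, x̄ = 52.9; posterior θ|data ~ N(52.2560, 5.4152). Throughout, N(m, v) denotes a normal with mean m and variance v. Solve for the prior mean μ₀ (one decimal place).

With known observation variance, the Normal–Normal posterior has precision τ_n = τ₀ + n/σ² and mean μ_n = (τ₀μ₀ + (n/σ²)x̄)/τ_n.
Here τ₀ = 1/115.2 = 0.008681 and τ_data = 17/96.6 = 0.175983, so τ_n = 0.184664.
Rearranging for μ₀: μ₀ = (μ_n·τ_n − τ_data·x̄)/τ₀ = (52.2560·0.184664 − 0.175983·52.9) / 0.008681 = 0.340301/0.008681 ≈ 39.2.

μ₀ = 39.2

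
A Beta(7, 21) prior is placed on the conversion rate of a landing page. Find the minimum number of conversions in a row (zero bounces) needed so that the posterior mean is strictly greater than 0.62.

k = 28

After k conversions and 0 bounces the posterior is Beta(7+k, 21), with mean (7+k)/(7+21+k).
Set (7+k)/(28+k) > 0.62 and solve: k > (0.62·28 − 7)/(1 − 0.62) = 27.263.
The smallest integer exceeding 27.263 is 28, and checking k=28: (35)/(56) = 0.6250 > 0.62.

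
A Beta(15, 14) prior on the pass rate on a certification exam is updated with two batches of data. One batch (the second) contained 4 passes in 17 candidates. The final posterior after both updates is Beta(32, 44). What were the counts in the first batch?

13 passes and 17 failures

Sequential conjugate updates are equivalent to a single update on the pooled data, so total successes = posterior α − prior α and total failures = posterior β − prior β.
Total across both batches: 32−15=17 passes, 44−14=30 failures.
Subtract the second batch: 17−4=13 passes and 30−13=17 failures.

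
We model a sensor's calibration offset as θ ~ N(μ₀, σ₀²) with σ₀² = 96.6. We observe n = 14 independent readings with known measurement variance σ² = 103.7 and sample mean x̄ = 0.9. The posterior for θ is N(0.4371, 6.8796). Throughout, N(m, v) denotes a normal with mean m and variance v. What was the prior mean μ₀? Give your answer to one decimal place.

The posterior mean is a precision-weighted average: μ_n = (τ₀μ₀ + τ_data·x̄)/(τ₀+τ_data), with τ₀=1/σ₀² and τ_data=n/σ².
Here τ₀ = 1/96.6 = 0.010352 and τ_data = 14/103.7 = 0.135005, so τ_n = 0.145357.
Rearranging for μ₀: μ₀ = (μ_n·τ_n − τ_data·x̄)/τ₀ = (0.4371·0.145357 − 0.135005·0.9) / 0.010352 = -0.057969/0.010352 ≈ -5.6.

μ₀ = -5.6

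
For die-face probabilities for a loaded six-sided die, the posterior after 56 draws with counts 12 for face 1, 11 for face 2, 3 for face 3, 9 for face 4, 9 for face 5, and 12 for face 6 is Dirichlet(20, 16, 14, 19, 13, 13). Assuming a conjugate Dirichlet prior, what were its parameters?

Dirichlet(8, 5, 11, 10, 4, 1)

For a Dirichlet(α) prior with multinomial counts c, the posterior is Dirichlet(α + c) componentwise.
Subtract each count from the matching posterior parameter: 20−12=8, 16−11=5, 14−3=11, 19−9=10, 13−9=4, 13−12=1.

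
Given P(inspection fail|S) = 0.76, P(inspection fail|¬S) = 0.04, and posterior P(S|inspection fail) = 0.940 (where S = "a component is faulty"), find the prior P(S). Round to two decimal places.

Bayes' rule in odds form gives O(S|E) = O(S)·[P(E|S)/P(E|¬S)], hence O(S) = O(S|E)/LR.
Posterior odds = 0.940/(1−0.940) = 15.6667. LR = 0.76/0.04 = 19.0000.
Prior odds = 15.6667/19.0000 = 0.8246, so P(S) = 0.8246/(1+0.8246) ≈ 0.45.

P(S) = 0.45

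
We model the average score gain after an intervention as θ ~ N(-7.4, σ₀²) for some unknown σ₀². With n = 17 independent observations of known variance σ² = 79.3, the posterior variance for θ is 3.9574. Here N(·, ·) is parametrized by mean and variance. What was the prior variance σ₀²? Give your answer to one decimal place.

Posterior precision equals prior precision plus data precision: 1/σ_n² = 1/σ₀² + n/σ².
So 1/σ₀² = 1/3.9574 − 17/79.3 = 0.252691 − 0.214376 = 0.038315.
Hence σ₀² = 1/0.038315 ≈ 26.1.

σ₀² = 26.1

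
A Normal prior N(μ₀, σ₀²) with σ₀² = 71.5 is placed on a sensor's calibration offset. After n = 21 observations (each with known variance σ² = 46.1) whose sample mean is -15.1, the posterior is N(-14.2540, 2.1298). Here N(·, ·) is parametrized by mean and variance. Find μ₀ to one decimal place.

μ₀ = 13.3

With known observation variance, the Normal–Normal posterior has precision τ_n = τ₀ + n/σ² and mean μ_n = (τ₀μ₀ + (n/σ²)x̄)/τ_n.
Here τ₀ = 1/71.5 = 0.013986 and τ_data = 21/46.1 = 0.455531, so τ_n = 0.469517.
Rearranging for μ₀: μ₀ = (μ_n·τ_n − τ_data·x̄)/τ₀ = (-14.2540·0.469517 − 0.455531·-15.1) / 0.013986 = 0.186023/0.013986 ≈ 13.3.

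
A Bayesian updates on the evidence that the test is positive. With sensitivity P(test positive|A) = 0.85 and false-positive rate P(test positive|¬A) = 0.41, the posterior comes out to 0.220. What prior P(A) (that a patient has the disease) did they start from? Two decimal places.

P(A) = 0.12

In odds form, posterior odds = prior odds × likelihood ratio, so prior odds = posterior odds ÷ LR.
Posterior odds = 0.220/(1−0.220) = 0.2821. LR = 0.85/0.41 = 2.0732.
Prior odds = 0.2821/2.0732 = 0.1361, so P(A) = 0.1361/(1+0.1361) ≈ 0.12.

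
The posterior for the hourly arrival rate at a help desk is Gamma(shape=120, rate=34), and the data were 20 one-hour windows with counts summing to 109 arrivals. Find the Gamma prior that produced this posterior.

Gamma–Poisson conjugacy: posterior shape = α + Σxᵢ, posterior rate = β + n.
So α = 120 − 109 = 11 and β = 34 − 20 = 14.

Gamma(shape=11, rate=14)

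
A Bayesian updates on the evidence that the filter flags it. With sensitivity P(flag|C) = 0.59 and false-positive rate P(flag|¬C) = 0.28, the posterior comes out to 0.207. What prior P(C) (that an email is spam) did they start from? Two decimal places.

Bayes' rule in odds form gives O(C|E) = O(C)·[P(E|C)/P(E|¬C)], hence O(C) = O(C|E)/LR.
Posterior odds = 0.207/(1−0.207) = 0.2610. LR = 0.59/0.28 = 2.1071.
Prior odds = 0.2610/2.1071 = 0.1239, so P(C) = 0.1239/(1+0.1239) ≈ 0.11.

P(C) = 0.11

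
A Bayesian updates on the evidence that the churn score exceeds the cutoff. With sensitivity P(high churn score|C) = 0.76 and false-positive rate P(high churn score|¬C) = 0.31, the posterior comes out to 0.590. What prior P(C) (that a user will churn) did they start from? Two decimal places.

P(C) = 0.37

In odds form, posterior odds = prior odds × likelihood ratio, so prior odds = posterior odds ÷ LR.
Posterior odds = 0.590/(1−0.590) = 1.4390. LR = 0.76/0.31 = 2.4516.
Prior odds = 1.4390/2.4516 = 0.5870, so P(C) = 0.5870/(1+0.5870) ≈ 0.37.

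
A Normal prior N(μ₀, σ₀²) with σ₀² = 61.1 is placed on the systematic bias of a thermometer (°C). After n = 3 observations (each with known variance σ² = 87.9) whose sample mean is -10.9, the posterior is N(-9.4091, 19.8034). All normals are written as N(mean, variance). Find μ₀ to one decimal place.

μ₀ = -6.3

The posterior mean is a precision-weighted average: μ_n = (τ₀μ₀ + τ_data·x̄)/(τ₀+τ_data), with τ₀=1/σ₀² and τ_data=n/σ².
Here τ₀ = 1/61.1 = 0.016367 and τ_data = 3/87.9 = 0.034130, so τ_n = 0.050497.
Rearranging for μ₀: μ₀ = (μ_n·τ_n − τ_data·x̄)/τ₀ = (-9.4091·0.050497 − 0.034130·-10.9) / 0.016367 = -0.103114/0.016367 ≈ -6.3.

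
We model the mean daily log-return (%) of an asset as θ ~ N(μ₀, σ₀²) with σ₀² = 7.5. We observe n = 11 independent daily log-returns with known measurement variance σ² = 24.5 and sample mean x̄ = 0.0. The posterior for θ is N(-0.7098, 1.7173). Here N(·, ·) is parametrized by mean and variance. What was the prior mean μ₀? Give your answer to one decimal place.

With known observation variance, the Normal–Normal posterior has precision τ_n = τ₀ + n/σ² and mean μ_n = (τ₀μ₀ + (n/σ²)x̄)/τ_n.
Here τ₀ = 1/7.5 = 0.133333 and τ_data = 11/24.5 = 0.448980, so τ_n = 0.582313.
Rearranging for μ₀: μ₀ = (μ_n·τ_n − τ_data·x̄)/τ₀ = (-0.7098·0.582313 − 0.448980·0.0) / 0.133333 = -0.413326/0.133333 ≈ -3.1.

μ₀ = -3.1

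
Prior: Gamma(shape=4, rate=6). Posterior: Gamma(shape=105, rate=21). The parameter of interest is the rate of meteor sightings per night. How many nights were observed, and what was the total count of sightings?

n = 15 nights with total 101 sightings

A Gamma(α, β) prior (rate parametrization) on a Poisson rate with n observations summing to S gives posterior Gamma(α+S, β+n).
Matching: Σxᵢ = 105 − 4 = 101 and n = 21 − 6 = 15.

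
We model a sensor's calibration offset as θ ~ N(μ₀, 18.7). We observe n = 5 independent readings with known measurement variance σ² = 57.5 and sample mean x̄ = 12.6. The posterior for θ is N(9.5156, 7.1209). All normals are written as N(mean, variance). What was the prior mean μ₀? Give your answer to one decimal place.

μ₀ = 4.5

With known observation variance, the Normal–Normal posterior has precision τ_n = τ₀ + n/σ² and mean μ_n = (τ₀μ₀ + (n/σ²)x̄)/τ_n.
Here τ₀ = 1/18.7 = 0.053476 and τ_data = 5/57.5 = 0.086957, so τ_n = 0.140433.
Rearranging for μ₀: μ₀ = (μ_n·τ_n − τ_data·x̄)/τ₀ = (9.5156·0.140433 − 0.086957·12.6) / 0.053476 = 0.240646/0.053476 ≈ 4.5.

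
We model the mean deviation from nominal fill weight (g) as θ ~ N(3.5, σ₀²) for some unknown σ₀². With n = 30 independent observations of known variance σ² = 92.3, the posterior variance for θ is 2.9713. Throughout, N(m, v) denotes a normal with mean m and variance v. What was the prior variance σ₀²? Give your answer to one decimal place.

σ₀² = 86.8

Posterior precision equals prior precision plus data precision: 1/σ_n² = 1/σ₀² + n/σ².
So 1/σ₀² = 1/2.9713 − 30/92.3 = 0.336553 − 0.325027 = 0.011526.
Hence σ₀² = 1/0.011526 ≈ 86.8.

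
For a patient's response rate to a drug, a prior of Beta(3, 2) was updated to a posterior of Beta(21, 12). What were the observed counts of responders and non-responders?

Beta is conjugate to the binomial likelihood: posterior = Beta(α+s, β+f).
So s = 21 − 3 = 18 and f = 12 − 2 = 10.

18 responders and 10 non-responders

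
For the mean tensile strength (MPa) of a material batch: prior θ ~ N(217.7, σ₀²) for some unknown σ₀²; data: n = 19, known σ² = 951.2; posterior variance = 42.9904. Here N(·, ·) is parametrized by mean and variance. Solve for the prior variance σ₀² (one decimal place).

Posterior precision equals prior precision plus data precision: 1/σ_n² = 1/σ₀² + n/σ².
So 1/σ₀² = 1/42.9904 − 19/951.2 = 0.023261 − 0.019975 = 0.003286.
Hence σ₀² = 1/0.003286 ≈ 304.3.

σ₀² = 304.3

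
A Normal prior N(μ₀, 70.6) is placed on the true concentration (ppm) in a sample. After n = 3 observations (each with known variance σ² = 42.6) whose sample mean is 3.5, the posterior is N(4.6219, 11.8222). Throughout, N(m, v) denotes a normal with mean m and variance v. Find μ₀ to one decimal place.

With known observation variance, the Normal–Normal posterior has precision τ_n = τ₀ + n/σ² and mean μ_n = (τ₀μ₀ + (n/σ²)x̄)/τ_n.
Here τ₀ = 1/70.6 = 0.014164 and τ_data = 3/42.6 = 0.070423, so τ_n = 0.084587.
Rearranging for μ₀: μ₀ = (μ_n·τ_n − τ_data·x̄)/τ₀ = (4.6219·0.084587 − 0.070423·3.5) / 0.014164 = 0.144472/0.014164 ≈ 10.2.

μ₀ = 10.2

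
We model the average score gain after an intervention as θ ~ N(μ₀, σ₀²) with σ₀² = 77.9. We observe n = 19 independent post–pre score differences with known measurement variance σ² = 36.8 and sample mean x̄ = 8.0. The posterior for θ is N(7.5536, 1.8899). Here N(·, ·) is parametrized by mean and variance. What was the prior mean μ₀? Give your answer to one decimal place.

The posterior mean is a precision-weighted average: μ_n = (τ₀μ₀ + τ_data·x̄)/(τ₀+τ_data), with τ₀=1/σ₀² and τ_data=n/σ².
Here τ₀ = 1/77.9 = 0.012837 and τ_data = 19/36.8 = 0.516304, so τ_n = 0.529141.
Rearranging for μ₀: μ₀ = (μ_n·τ_n − τ_data·x̄)/τ₀ = (7.5536·0.529141 − 0.516304·8.0) / 0.012837 = -0.133513/0.012837 ≈ -10.4.

μ₀ = -10.4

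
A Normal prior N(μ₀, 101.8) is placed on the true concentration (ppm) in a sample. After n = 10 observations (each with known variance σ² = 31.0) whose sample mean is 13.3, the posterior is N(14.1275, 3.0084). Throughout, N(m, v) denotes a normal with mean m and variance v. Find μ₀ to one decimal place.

The posterior mean is a precision-weighted average: μ_n = (τ₀μ₀ + τ_data·x̄)/(τ₀+τ_data), with τ₀=1/σ₀² and τ_data=n/σ².
Here τ₀ = 1/101.8 = 0.009823 and τ_data = 10/31.0 = 0.322581, so τ_n = 0.332404.
Rearranging for μ₀: μ₀ = (μ_n·τ_n − τ_data·x̄)/τ₀ = (14.1275·0.332404 − 0.322581·13.3) / 0.009823 = 0.405710/0.009823 ≈ 41.3.

μ₀ = 41.3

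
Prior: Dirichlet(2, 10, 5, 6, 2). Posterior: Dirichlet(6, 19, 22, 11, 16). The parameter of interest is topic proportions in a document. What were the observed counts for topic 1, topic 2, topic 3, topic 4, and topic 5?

counts (4, 9, 17, 5, 14)

For a Dirichlet(α) prior with multinomial counts c, the posterior is Dirichlet(α + c) componentwise.
Counts are posterior − prior componentwise: 6−2=4, 19−10=9, 22−5=17, 11−6=5, 16−2=14.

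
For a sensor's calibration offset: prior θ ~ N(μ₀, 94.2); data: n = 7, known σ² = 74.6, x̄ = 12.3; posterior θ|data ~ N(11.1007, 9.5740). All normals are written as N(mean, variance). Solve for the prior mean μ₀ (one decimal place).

μ₀ = 0.5

With known observation variance, the Normal–Normal posterior has precision τ_n = τ₀ + n/σ² and mean μ_n = (τ₀μ₀ + (n/σ²)x̄)/τ_n.
Here τ₀ = 1/94.2 = 0.010616 and τ_data = 7/74.6 = 0.093834, so τ_n = 0.104450.
Rearranging for μ₀: μ₀ = (μ_n·τ_n − τ_data·x̄)/τ₀ = (11.1007·0.104450 − 0.093834·12.3) / 0.010616 = 0.005310/0.010616 ≈ 0.5.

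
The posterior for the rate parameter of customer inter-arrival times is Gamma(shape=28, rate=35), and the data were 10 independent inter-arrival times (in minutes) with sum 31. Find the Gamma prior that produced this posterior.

Gamma–exponential conjugacy: posterior shape = α + n, posterior rate = β + Σtᵢ.
So α = 28 − 10 = 18 and β = 35 − 31 = 4.

Gamma(shape=18, rate=4)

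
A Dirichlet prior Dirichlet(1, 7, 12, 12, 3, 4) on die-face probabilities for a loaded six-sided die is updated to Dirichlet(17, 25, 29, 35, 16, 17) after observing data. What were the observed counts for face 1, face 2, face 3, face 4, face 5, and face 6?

counts (16, 18, 17, 23, 13, 13)

For a Dirichlet(α) prior with multinomial counts c, the posterior is Dirichlet(α + c) componentwise.
Counts are posterior − prior componentwise: 17−1=16, 25−7=18, 29−12=17, 35−12=23, 16−3=13, 17−4=13.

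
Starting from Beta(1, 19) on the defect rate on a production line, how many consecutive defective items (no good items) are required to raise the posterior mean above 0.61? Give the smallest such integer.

After k defective items and 0 good items the posterior is Beta(1+k, 19), with mean (1+k)/(1+19+k).
Set (1+k)/(20+k) > 0.61 and solve: k > (0.61·20 − 1)/(1 − 0.61) = 28.718.
The smallest integer exceeding 28.718 is 29.

k = 29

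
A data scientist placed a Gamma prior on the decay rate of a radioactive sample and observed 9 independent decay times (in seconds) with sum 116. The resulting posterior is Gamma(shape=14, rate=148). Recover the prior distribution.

Gamma(shape=5, rate=32)

For an exponential likelihood with a Gamma(α, β) prior on the rate, n observations with total T give posterior Gamma(α+n, β+T).
So α = 14 − 9 = 5 and β = 148 − 116 = 32.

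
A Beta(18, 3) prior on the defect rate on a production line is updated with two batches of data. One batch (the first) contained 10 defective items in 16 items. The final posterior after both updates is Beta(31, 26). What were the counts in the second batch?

Because Beta–binomial updating is additive in the counts, the combined data contributed (α_post−α_prior, β_post−β_prior) successes and failures.
Total across both batches: 31−18=13 defective items, 26−3=23 good items.
Subtract the first batch: 13−10=3 defective items and 23−6=17 good items.

3 defective items and 17 good items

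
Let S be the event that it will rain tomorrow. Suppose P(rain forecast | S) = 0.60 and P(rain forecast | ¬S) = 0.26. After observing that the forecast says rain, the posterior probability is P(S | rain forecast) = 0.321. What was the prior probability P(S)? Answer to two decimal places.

P(S) = 0.17

In odds form, posterior odds = prior odds × likelihood ratio, so prior odds = posterior odds ÷ LR.
Posterior odds = 0.321/(1−0.321) = 0.4728. LR = 0.60/0.26 = 2.3077.
Prior odds = 0.4728/2.3077 = 0.2049, so P(S) = 0.2049/(1+0.2049) ≈ 0.17.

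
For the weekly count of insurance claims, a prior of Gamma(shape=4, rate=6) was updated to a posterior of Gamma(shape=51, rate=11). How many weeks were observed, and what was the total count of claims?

n = 5 weeks with total 47 claims

A Gamma(α, β) prior (rate parametrization) on a Poisson rate with n observations summing to S gives posterior Gamma(α+S, β+n).
Matching: Σxᵢ = 51 − 4 = 47 and n = 11 − 6 = 5.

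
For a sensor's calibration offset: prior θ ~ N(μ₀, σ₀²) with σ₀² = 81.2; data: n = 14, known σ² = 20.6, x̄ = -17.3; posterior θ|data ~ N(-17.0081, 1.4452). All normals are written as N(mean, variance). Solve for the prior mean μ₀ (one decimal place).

The posterior mean is a precision-weighted average: μ_n = (τ₀μ₀ + τ_data·x̄)/(τ₀+τ_data), with τ₀=1/σ₀² and τ_data=n/σ².
Here τ₀ = 1/81.2 = 0.012315 and τ_data = 14/20.6 = 0.679612, so τ_n = 0.691927.
Rearranging for μ₀: μ₀ = (μ_n·τ_n − τ_data·x̄)/τ₀ = (-17.0081·0.691927 − 0.679612·-17.3) / 0.012315 = -0.011076/0.012315 ≈ -0.9.

μ₀ = -0.9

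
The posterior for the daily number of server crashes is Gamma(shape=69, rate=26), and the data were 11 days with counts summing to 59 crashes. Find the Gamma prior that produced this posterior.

Gamma–Poisson conjugacy: posterior shape = α + Σxᵢ, posterior rate = β + n.
So α = 69 − 59 = 10 and β = 26 − 11 = 15.

Gamma(shape=10, rate=15)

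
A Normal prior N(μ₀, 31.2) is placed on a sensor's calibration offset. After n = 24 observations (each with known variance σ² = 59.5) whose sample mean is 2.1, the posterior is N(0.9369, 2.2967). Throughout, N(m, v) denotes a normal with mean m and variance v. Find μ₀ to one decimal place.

μ₀ = -13.7

With known observation variance, the Normal–Normal posterior has precision τ_n = τ₀ + n/σ² and mean μ_n = (τ₀μ₀ + (n/σ²)x̄)/τ_n.
Here τ₀ = 1/31.2 = 0.032051 and τ_data = 24/59.5 = 0.403361, so τ_n = 0.435412.
Rearranging for μ₀: μ₀ = (μ_n·τ_n − τ_data·x̄)/τ₀ = (0.9369·0.435412 − 0.403361·2.1) / 0.032051 = -0.439121/0.032051 ≈ -13.7.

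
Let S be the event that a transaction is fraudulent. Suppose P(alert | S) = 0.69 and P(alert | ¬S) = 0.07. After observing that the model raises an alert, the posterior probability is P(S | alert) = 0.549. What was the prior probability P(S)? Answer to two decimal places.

P(S) = 0.11

In odds form, posterior odds = prior odds × likelihood ratio, so prior odds = posterior odds ÷ LR.
Posterior odds = 0.549/(1−0.549) = 1.2173. LR = 0.69/0.07 = 9.8571.
Prior odds = 1.2173/9.8571 = 0.1235, so P(S) = 0.1235/(1+0.1235) ≈ 0.11.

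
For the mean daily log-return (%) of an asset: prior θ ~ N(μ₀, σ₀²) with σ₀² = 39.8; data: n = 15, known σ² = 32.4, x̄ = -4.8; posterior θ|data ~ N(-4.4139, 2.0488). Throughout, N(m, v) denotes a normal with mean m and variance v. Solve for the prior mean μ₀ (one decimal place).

μ₀ = 2.7

The posterior mean is a precision-weighted average: μ_n = (τ₀μ₀ + τ_data·x̄)/(τ₀+τ_data), with τ₀=1/σ₀² and τ_data=n/σ².
Here τ₀ = 1/39.8 = 0.025126 and τ_data = 15/32.4 = 0.462963, so τ_n = 0.488089.
Rearranging for μ₀: μ₀ = (μ_n·τ_n − τ_data·x̄)/τ₀ = (-4.4139·0.488089 − 0.462963·-4.8) / 0.025126 = 0.067846/0.025126 ≈ 2.7.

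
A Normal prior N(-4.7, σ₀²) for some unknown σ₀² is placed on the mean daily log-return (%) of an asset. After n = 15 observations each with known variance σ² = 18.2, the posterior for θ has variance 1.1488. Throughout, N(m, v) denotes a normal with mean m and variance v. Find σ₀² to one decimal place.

Posterior precision equals prior precision plus data precision: 1/σ_n² = 1/σ₀² + n/σ².
So 1/σ₀² = 1/1.1488 − 15/18.2 = 0.870474 − 0.824176 = 0.046298.
Hence σ₀² = 1/0.046298 ≈ 21.6.

σ₀² = 21.6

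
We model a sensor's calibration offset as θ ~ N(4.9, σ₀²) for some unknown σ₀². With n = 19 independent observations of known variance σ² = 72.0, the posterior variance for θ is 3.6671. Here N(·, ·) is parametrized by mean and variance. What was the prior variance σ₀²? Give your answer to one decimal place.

σ₀² = 113.6

For the Normal–Normal model with known σ², precisions add: τ_n = τ₀ + n/σ².
So 1/σ₀² = 1/3.6671 − 19/72.0 = 0.272695 − 0.263889 = 0.008806.
Hence σ₀² = 1/0.008806 ≈ 113.6.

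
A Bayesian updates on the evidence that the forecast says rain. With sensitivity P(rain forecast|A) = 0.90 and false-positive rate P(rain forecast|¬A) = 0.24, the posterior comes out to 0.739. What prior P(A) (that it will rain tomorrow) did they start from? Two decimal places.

P(A) = 0.43

In odds form, posterior odds = prior odds × likelihood ratio, so prior odds = posterior odds ÷ LR.
Posterior odds = 0.739/(1−0.739) = 2.8314. LR = 0.90/0.24 = 3.7500.
Prior odds = 2.8314/3.7500 = 0.7550, so P(A) = 0.7550/(1+0.7550) ≈ 0.43.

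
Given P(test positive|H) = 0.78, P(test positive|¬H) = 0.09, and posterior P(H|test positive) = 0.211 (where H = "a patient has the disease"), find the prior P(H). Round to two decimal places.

P(H) = 0.03

Bayes' rule in odds form gives O(H|E) = O(H)·[P(E|H)/P(E|¬H)], hence O(H) = O(H|E)/LR.
Posterior odds = 0.211/(1−0.211) = 0.2674. LR = 0.78/0.09 = 8.6667.
Prior odds = 0.2674/8.6667 = 0.0309, so P(H) = 0.0309/(1+0.0309) ≈ 0.03.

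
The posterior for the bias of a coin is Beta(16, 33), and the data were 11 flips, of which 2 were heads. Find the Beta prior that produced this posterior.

Under Beta–binomial conjugacy the posterior parameters are (α+s, β+f).
So α = 16 − 2 = 14 and β = 33 − 9 = 24.

Beta(14, 24)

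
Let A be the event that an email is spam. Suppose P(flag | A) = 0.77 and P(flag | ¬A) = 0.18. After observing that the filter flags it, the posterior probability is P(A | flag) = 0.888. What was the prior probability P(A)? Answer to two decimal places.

P(A) = 0.65

In odds form, posterior odds = prior odds × likelihood ratio, so prior odds = posterior odds ÷ LR.
Posterior odds = 0.888/(1−0.888) = 7.9286. LR = 0.77/0.18 = 4.2778.
Prior odds = 7.9286/4.2778 = 1.8534, so P(A) = 1.8534/(1+1.8534) ≈ 0.65.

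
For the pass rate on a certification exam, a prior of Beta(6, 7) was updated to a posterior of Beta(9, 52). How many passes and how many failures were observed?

Beta is conjugate to the binomial likelihood: posterior = Beta(a+s, b+f).
So s = 9 − 6 = 3 and f = 52 − 7 = 45.

3 passes and 45 failures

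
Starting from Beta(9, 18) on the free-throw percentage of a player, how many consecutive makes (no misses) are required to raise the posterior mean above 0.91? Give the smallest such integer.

After k makes and 0 misses the posterior is Beta(9+k, 18), with mean (9+k)/(9+18+k).
Set (9+k)/(27+k) > 0.91 and solve: k > (0.91·27 − 9)/(1 − 0.91) = 173.000.
The smallest integer exceeding 173.000 is 174.

k = 174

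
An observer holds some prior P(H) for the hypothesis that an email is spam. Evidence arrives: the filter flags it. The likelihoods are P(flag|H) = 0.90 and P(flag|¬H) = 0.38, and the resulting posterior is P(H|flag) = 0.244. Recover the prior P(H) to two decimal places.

P(H) = 0.12

In odds form, posterior odds = prior odds × likelihood ratio, so prior odds = posterior odds ÷ LR.
Posterior odds = 0.244/(1−0.244) = 0.3228. LR = 0.90/0.38 = 2.3684.
Prior odds = 0.3228/2.3684 = 0.1363, so P(H) = 0.1363/(1+0.1363) ≈ 0.12.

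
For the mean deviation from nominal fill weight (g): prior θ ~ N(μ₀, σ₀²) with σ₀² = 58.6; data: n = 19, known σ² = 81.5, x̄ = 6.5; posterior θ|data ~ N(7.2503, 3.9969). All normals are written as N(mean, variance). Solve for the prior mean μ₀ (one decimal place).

μ₀ = 17.5

The posterior mean is a precision-weighted average: μ_n = (τ₀μ₀ + τ_data·x̄)/(τ₀+τ_data), with τ₀=1/σ₀² and τ_data=n/σ².
Here τ₀ = 1/58.6 = 0.017065 and τ_data = 19/81.5 = 0.233129, so τ_n = 0.250194.
Rearranging for μ₀: μ₀ = (μ_n·τ_n − τ_data·x̄)/τ₀ = (7.2503·0.250194 − 0.233129·6.5) / 0.017065 = 0.298643/0.017065 ≈ 17.5.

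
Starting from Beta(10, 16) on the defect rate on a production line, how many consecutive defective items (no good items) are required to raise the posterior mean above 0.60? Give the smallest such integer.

After k defective items and 0 good items the posterior is Beta(10+k, 16), with mean (10+k)/(10+16+k).
Set (10+k)/(26+k) > 0.60 and solve: k > (0.60·26 − 10)/(1 − 0.60) = 14.000.
The smallest integer exceeding 14.000 is 15.

k = 15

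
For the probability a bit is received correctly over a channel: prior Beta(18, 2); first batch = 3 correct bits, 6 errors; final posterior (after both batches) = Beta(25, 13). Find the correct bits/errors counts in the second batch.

4 correct bits and 5 errors

Because Beta–binomial updating is additive in the counts, the combined data contributed (α_post−α_prior, β_post−β_prior) successes and failures.
Total across both batches: 25−18=7 correct bits, 13−2=11 errors.
Subtract the first batch: 7−3=4 correct bits and 11−6=5 errors.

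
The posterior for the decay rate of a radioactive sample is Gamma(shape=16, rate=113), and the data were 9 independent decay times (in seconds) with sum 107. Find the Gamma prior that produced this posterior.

Gamma(shape=7, rate=6)

Gamma–exponential conjugacy: posterior shape = α + n, posterior rate = β + Σtᵢ.
So α = 16 − 9 = 7 and β = 113 − 107 = 6.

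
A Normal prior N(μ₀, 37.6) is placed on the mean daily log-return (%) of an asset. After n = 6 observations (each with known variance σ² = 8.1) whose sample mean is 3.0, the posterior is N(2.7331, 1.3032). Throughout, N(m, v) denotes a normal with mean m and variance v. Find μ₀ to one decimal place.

μ₀ = -4.7

The posterior mean is a precision-weighted average: μ_n = (τ₀μ₀ + τ_data·x̄)/(τ₀+τ_data), with τ₀=1/σ₀² and τ_data=n/σ².
Here τ₀ = 1/37.6 = 0.026596 and τ_data = 6/8.1 = 0.740741, so τ_n = 0.767337.
Rearranging for μ₀: μ₀ = (μ_n·τ_n − τ_data·x̄)/τ₀ = (2.7331·0.767337 − 0.740741·3.0) / 0.026596 = -0.125014/0.026596 ≈ -4.7.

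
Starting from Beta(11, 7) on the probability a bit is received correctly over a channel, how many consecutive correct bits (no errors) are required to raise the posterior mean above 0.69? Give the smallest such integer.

k = 5

After k correct bits and 0 errors the posterior is Beta(11+k, 7), with mean (11+k)/(11+7+k).
Set (11+k)/(18+k) > 0.69 and solve: k > (0.69·18 − 11)/(1 − 0.69) = 4.581.
The smallest integer exceeding 4.581 is 5, and checking k=5: (16)/(23) = 0.6957 > 0.69.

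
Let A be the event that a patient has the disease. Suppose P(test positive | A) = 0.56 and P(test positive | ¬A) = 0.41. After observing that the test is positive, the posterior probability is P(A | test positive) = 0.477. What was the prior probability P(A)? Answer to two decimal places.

In odds form, posterior odds = prior odds × likelihood ratio, so prior odds = posterior odds ÷ LR.
Posterior odds = 0.477/(1−0.477) = 0.9120. LR = 0.56/0.41 = 1.3659.
Prior odds = 0.9120/1.3659 = 0.6677, so P(A) = 0.6677/(1+0.6677) ≈ 0.40.

P(A) = 0.40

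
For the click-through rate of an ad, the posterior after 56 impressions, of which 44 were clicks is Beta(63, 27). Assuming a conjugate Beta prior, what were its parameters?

Beta(19, 15)

Beta is conjugate to the binomial likelihood: posterior = Beta(a+s, b+f).
So a = 63 − 44 = 19 and b = 27 − 12 = 15.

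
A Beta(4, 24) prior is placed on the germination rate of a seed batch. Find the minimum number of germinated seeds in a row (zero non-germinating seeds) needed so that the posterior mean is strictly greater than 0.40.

k = 13

After k germinated seeds and 0 non-germinating seeds the posterior is Beta(4+k, 24), with mean (4+k)/(4+24+k).
Set (4+k)/(28+k) > 0.40 and solve: k > (0.40·28 − 4)/(1 − 0.40) = 12.000.
The smallest integer exceeding 12.000 is 13, and checking k=13: (17)/(41) = 0.4146 > 0.40.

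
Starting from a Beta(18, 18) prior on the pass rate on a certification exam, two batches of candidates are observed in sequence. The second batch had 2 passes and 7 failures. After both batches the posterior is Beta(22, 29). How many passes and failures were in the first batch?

Because Beta–binomial updating is additive in the counts, the combined data contributed (α_post−α_prior, β_post−β_prior) successes and failures.
Total across both batches: 22−18=4 passes, 29−18=11 failures.
Subtract the second batch: 4−2=2 passes and 11−7=4 failures.

2 passes and 4 failures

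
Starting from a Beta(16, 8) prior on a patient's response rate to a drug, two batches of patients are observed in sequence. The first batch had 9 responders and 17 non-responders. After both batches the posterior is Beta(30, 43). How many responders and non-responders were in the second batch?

Sequential conjugate updates are equivalent to a single update on the pooled data, so total successes = posterior α − prior α and total failures = posterior β − prior β.
Total across both batches: 30−16=14 responders, 43−8=35 non-responders.
Subtract the first batch: 14−9=5 responders and 35−17=18 non-responders.

5 responders and 18 non-responders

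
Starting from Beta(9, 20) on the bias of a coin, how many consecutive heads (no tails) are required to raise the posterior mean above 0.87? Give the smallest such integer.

k = 125

After k heads and 0 tails the posterior is Beta(9+k, 20), with mean (9+k)/(9+20+k).
Set (9+k)/(29+k) > 0.87 and solve: k > (0.87·29 − 9)/(1 − 0.87) = 124.846.
The smallest integer exceeding 124.846 is 125.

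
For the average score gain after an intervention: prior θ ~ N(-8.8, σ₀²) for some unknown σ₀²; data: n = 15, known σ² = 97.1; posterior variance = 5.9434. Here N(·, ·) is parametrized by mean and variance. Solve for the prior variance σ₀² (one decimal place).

Posterior precision equals prior precision plus data precision: 1/σ_n² = 1/σ₀² + n/σ².
So 1/σ₀² = 1/5.9434 − 15/97.1 = 0.168254 − 0.154480 = 0.013774.
Hence σ₀² = 1/0.013774 ≈ 72.6.

σ₀² = 72.6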